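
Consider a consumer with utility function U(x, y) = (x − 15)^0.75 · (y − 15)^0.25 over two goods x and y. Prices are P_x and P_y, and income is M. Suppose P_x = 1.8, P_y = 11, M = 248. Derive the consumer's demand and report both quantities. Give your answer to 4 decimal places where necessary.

x* = 38.3333, y* = 16.2727

Let x' = x−15, y' = y−15. MRS = 3·y'/x' = P_x/P_y.
Substituting into the budget: x* = 15 + 0.75·(M − 15·P_x − 15·P_y)/P_x, and y* = 15 + 0.25·(…)/P_y.
Discretionary income = 248 − 15·1.8 − 15·11 = 56; x* = 15 + 0.75·56/1.8 = 38.3333; y* = 15 + 0.25·56/11 = 16.2727.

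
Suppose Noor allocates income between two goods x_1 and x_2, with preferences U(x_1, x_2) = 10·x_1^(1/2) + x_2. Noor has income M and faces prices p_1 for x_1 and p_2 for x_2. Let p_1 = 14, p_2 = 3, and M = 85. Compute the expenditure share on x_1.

Plugging in: x_1* = (5·3/14)² = 1.148, x_2* = 22.9762.
Expenditure on x_1: 14·1.148 = 16.0714; share = 0.1891.

share on x_1 = 0.1891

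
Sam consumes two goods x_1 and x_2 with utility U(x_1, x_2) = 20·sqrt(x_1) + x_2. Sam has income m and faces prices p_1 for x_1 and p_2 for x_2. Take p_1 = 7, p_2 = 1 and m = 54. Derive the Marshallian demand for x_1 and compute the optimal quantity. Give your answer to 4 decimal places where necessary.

x_1* = 2.0408

MU_x_1 = 10/√x_1, MU_x_2 = 1. Tangency: 10/√x_1 = p_1/p_2.
Thus x_1* = (10·p_2/p_1)² — independent of m — with the rest of income spent on x_2.
Plugging in: x_1* = (10·1/7)² = 2.0408.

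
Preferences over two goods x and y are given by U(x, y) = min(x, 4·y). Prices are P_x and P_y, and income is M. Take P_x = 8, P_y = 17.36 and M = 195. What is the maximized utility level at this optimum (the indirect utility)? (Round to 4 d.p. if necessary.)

V = 15.8023

With perfect complements, no substitution: consume in ratio x:y = 4:1.
Budget: P_x·x + P_y·(1/4)·x = M, so (4·P_x + P_y)·x = 4·M.
Demand: x*(P_x,P_y,M) = 4·M/(4·P_x + P_y), y* = M/(4·P_x + P_y).
Here 4·8 + 17.36 = 49.36, giving x* = 15.8023 and y* = 3.9506.
Utility at the optimum: U(15.8023, 3.9506) = 15.8023.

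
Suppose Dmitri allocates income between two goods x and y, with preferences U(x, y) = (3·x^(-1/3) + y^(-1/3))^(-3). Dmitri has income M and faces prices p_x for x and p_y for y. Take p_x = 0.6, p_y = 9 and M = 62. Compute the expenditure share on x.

share on x = 0.5367

Substitute y = (y/x)·x into the budget: x* = M/(p_x + p_y·(y/x)).
Numerically y/x = 0.057556, so x* = 62/(0.6 + 9·0.057556) = 55.456 and y* = 0.057556·55.456 = 3.1918.
Expenditure on x: 0.6·55.456 = 33.2736; share = 0.5367.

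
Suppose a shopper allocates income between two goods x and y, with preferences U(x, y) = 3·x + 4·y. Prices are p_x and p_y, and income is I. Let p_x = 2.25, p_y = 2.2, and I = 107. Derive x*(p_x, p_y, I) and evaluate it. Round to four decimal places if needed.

Linear utility — the consumer picks whichever good has higher MU/price: 3/2.25 = 1.3333 vs 4/2.2 = 1.8182.
y gives more utility per dollar, so spend all income on y: y* = I/p_y, x* = 0.
Numerically: x* = 0, y* = 48.6364.

x* = 0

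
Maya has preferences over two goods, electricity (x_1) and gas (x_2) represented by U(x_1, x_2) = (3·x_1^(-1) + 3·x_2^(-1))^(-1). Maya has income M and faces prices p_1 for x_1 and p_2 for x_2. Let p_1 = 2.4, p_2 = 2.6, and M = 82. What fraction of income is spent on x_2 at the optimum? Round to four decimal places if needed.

MU_x_1 ∝ 3·x_1^(-2), MU_x_2 ∝ 3·x_2^(-2), so MRS = (x_2/x_1)^(2) = p_1/p_2.
Hence x_2/x_1 = (p_1/p_2)^(1/(2)), i.e. raised to the 0.5 power.
With the ratio pinned down, the budget gives x_1* = M/(p_1 + p_2·(x_2/x_1)) and x_2* = (x_2/x_1)·x_1*.
Numerically x_2/x_1 = 0.960769, so x_1* = 82/(2.4 + 2.6·0.960769) = 16.7415 and x_2* = 0.960769·16.7415 = 16.0847.
Expenditure on x_2: 2.6·16.0847 = 41.8203; share = 0.51.

share on x_2 = 0.51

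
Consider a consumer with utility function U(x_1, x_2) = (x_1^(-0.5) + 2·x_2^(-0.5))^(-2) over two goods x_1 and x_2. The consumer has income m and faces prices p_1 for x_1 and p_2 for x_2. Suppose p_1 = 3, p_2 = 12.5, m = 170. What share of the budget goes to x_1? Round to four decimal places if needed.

share on x_1 = 0.2813

MU_x_1 ∝ x_1^(-1.5), MU_x_2 ∝ 2·x_2^(-1.5), so MRS = (1/2)·(x_2/x_1)^(1.5) = p_1/p_2.
Hence x_2/x_1 = (2·p_1/p_2)^(1/(1.5)), i.e. raised to the 2/3 power.
With the ratio pinned down, the budget gives x_1* = m/(p_1 + p_2·(x_2/x_1)) and x_2* = (x_2/x_1)·x_1*.
Numerically x_2/x_1 = 0.613048, so x_1* = 170/(3 + 12.5·0.613048) = 15.9428 and x_2* = 0.613048·15.9428 = 9.7737.
Expenditure on x_1: 3·15.9428 = 47.8285; share = 0.2813.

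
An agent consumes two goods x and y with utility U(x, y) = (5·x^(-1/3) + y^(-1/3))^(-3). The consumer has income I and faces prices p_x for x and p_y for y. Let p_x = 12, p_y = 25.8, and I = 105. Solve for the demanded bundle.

Substitute y = (y/x)·x into the budget: x* = I/(p_x + p_y·(y/x)).
Numerically y/x = 0.168439, so x* = 105/(12 + 25.8·0.168439) = 6.4237 and y* = 0.168439·6.4237 = 1.082.

x* = 6.4237, y* = 1.082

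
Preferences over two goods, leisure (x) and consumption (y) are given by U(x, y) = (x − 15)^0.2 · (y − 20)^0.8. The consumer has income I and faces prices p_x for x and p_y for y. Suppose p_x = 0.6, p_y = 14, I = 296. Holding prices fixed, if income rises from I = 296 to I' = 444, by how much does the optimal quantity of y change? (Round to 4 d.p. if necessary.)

Δy* = 8.4571

Substituting into the budget: x* = 15 + 0.2·(I − 15·p_x − 20·p_y)/p_x, and y* = 20 + 0.8·(…)/p_y.
Discretionary income = 296 − 15·0.6 − 20·14 = 7; y* = 20 + 0.8·7/14 = 20.4.
At I' = 444: y* = 28.8571. Change: 28.8571 − 20.4 = 8.4571.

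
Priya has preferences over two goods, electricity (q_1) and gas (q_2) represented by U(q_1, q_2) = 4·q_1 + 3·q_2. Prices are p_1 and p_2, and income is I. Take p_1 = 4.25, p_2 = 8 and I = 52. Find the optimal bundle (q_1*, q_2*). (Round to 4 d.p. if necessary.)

q_1* = 12.2353, q_2* = 0

Linear utility — the consumer picks whichever good has higher MU/price: 4/4.25 = 0.9412 vs 3/8 = 0.375.
q_1 gives more utility per dollar, so spend all income on q_1: q_1* = I/p_1, q_2* = 0.
Numerically: q_1* = 12.2353, q_2* = 0.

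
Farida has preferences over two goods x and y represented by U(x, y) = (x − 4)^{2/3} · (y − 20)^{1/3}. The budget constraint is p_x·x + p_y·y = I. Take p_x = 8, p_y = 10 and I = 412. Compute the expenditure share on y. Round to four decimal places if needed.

This is Cobb-Douglas in (x−4, y−20): tangency gives 2/3·p_y·(y−20) = 1/3·p_x·(x−4).
After buying the subsistence bundle (4, 20), a share 2/3 of the remaining income goes to x: x* = 4 + 2/3·(I − 4p_x − 20p_y)/p_x.
Discretionary income = 412 − 4·8 − 20·10 = 180; x* = 4 + 2/3·180/8 = 19; y* = 20 + 1/3·180/10 = 26.
Expenditure on y: 10·26 = 260; share = 0.6311.

share on y = 0.6311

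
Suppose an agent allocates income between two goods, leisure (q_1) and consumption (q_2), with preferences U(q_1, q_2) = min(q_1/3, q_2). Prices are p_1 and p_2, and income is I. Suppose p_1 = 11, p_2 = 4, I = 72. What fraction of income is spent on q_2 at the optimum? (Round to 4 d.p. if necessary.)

With perfect complements, no substitution: consume in ratio q_1:q_2 = 3:1.
Budget: p_1·q_1 + p_2·(1/3)·q_1 = I, so (3·p_1 + p_2)·q_1 = 3·I.
Demand: q_1*(p_1,p_2,I) = 3·I/(3·p_1 + p_2), q_2* = I/(3·p_1 + p_2).
Here 3·11 + 4 = 37, giving q_1* = 5.8378 and q_2* = 1.9459.
Expenditure on q_2: 4·1.9459 = 7.7838; share = 0.1081.

share on q_2 = 0.1081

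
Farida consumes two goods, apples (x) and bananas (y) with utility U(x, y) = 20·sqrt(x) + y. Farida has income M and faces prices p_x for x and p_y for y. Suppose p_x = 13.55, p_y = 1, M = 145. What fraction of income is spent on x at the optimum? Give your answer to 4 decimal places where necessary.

Utility is quasi-linear in y; the FOC for x is 10/√x = p_x/p_y.
Thus x* = (10·p_y/p_x)² — independent of M — with the rest of income spent on y.
Plugging in: x* = (10·1/13.55)² = 0.5447, y* = 137.6199.
Expenditure on x: 13.55·0.5447 = 7.3801; share = 0.0509.

share on x = 0.0509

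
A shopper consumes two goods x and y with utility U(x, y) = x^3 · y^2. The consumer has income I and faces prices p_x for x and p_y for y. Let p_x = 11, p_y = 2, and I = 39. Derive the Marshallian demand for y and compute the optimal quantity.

MU_x/MU_y = (3·y)/(2·x); tangency sets this equal to p_x/p_y.
Rearranging, p_y·y = (2/3)·p_x·x. Substituting into the budget gives p_x·x·(1 + (2/3)) = I.
Demand: x*(p_x,p_y,I) = 0.6·I/p_x and y* = 0.4·I/p_y.
At p_x=11, p_y=2, I=39: y* = 0.4·39/2 = 7.8.

y* = 7.8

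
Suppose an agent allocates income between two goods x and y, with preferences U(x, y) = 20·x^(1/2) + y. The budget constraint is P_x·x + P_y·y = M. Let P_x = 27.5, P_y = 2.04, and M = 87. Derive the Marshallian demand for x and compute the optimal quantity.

Utility is quasi-linear in y; the FOC for x is 10/√x = P_x/P_y.
Solve: √x = 10·P_y/P_x, so x*(P_x,P_y) = (10·P_y/P_x)², and y* = (M − P_x·x*)/P_y.
Plugging in: x* = (10·2.04/27.5)² = 0.5503.

x* = 0.5503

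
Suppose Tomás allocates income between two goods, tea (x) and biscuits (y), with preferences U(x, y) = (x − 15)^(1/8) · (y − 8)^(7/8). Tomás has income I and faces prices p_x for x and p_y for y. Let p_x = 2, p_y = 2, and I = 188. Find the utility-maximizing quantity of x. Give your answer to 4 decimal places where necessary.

x* = 23.875

This is Cobb-Douglas in (x−15, y−8): tangency gives 0.125·p_y·(y−8) = 0.875·p_x·(x−15).
After buying the subsistence bundle (15, 8), a share 0.125 of the remaining income goes to x: x* = 15 + 0.125·(I − 15p_x − 8p_y)/p_x.
Discretionary income = 188 − 15·2 − 8·2 = 142; x* = 15 + 0.125·142/2 = 23.875.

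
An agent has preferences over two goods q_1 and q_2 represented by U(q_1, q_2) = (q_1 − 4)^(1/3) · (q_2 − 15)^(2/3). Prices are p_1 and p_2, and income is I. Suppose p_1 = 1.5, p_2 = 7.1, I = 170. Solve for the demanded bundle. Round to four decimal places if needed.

q_1* = 16.7778, q_2* = 20.3991

Let q_1' = q_1−4, q_2' = q_2−15. MRS = (1/2)·q_2'/q_1' = p_1/p_2.
Substituting into the budget: q_1* = 4 + 1/3·(I − 4·p_1 − 15·p_2)/p_1, and q_2* = 15 + 2/3·(…)/p_2.
Discretionary income = 170 − 4·1.5 − 15·7.1 = 57.5; q_1* = 4 + 1/3·57.5/1.5 = 16.7778; q_2* = 15 + 2/3·57.5/7.1 = 20.3991.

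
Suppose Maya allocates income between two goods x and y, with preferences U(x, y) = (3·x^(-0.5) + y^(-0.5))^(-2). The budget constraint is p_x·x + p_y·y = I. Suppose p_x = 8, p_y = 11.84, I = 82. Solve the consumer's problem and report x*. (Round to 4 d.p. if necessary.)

x* = 6.622

MRS = MU_x/MU_y = 3·(y/x)^(1.5). Set equal to p_x/p_y.
Hence y/x = ((1/3)·p_x/p_y)^(1/(1.5)), i.e. raised to the 2/3 power.
Substitute y = (y/x)·x into the budget: x* = I/(p_x + p_y·(y/x)).
Numerically y/x = 0.370179, so x* = 82/(8 + 11.84·0.370179) = 6.622.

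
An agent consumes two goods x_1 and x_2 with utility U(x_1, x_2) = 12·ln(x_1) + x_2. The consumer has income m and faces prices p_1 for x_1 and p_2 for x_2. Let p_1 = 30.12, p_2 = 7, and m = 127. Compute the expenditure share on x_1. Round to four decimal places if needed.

share on x_1 = 0.6614

Set MRS = p_1/p_2: (12/x_1)/1 = p_1/p_2.
So x_1*(p_1,p_2) = 12·p_2/p_1, independent of income; and x_2* = (m − 12·p_2)/p_2.
At the given prices: x_1* = 12·7/30.12 = 2.7888, and x_2* = 6.1429.
Expenditure on x_1: 30.12·2.7888 = 84; share = 0.6614.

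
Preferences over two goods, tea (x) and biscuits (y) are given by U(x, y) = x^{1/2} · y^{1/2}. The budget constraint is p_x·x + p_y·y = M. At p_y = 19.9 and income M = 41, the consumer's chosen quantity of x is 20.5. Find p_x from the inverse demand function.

p_x = 1

Tangency: MRS = y/x = p_x/p_y.
Rearranging, p_y·y = p_x·x. Substituting into the budget gives p_x·x·(1 + 1) = M.
Demand: x*(p_x,p_y,M) = 0.5·M/p_x and y* = 0.5·M/p_y.
Set x* = 20.5 in the demand function and solve for p_x: p_x = 1.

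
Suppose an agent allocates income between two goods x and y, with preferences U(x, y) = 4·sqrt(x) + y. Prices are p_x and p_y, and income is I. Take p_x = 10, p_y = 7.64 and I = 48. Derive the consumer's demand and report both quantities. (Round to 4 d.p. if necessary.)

x* = 2.3348, y* = 3.2267

Utility is quasi-linear in y; the FOC for x is 2/√x = p_x/p_y.
Thus x* = (2·p_y/p_x)² — independent of I — with the rest of income spent on y.
Plugging in: x* = (2·7.64/10)² = 2.3348, y* = 3.2267.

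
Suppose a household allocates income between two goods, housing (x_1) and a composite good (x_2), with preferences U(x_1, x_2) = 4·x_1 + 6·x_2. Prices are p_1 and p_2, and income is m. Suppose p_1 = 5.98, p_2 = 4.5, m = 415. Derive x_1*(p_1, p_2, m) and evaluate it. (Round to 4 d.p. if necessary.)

Perfect substitutes: compare marginal utility per dollar. 4/p_1 vs 6/p_2 → 0.6689 vs 1.3333.
x_2 gives more utility per dollar, so spend all income on x_2: x_2* = m/p_2, x_1* = 0.
Numerically: x_1* = 0, x_2* = 92.2222.

x_1* = 0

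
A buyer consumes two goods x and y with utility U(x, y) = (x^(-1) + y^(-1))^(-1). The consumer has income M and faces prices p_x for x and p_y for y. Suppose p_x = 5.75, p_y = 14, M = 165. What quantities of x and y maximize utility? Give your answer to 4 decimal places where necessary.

x* = 11.2076, y* = 7.1826

From the CES first-order condition, (y/x)^(2) = p_x/p_y.
Solve for the ratio: y/x = [p_x/p_y]^(0.5).
Substitute y = (y/x)·x into the budget: x* = M/(p_x + p_y·(y/x)).
Numerically y/x = 0.64087, so x* = 165/(5.75 + 14·0.64087) = 11.2076 and y* = 0.64087·11.2076 = 7.1826.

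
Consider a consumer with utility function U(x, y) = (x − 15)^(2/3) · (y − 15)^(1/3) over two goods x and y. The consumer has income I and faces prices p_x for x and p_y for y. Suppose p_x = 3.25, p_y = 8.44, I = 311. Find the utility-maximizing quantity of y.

Discretionary income = 311 − 15·3.25 − 15·8.44 = 135.65; y* = 15 + 1/3·135.65/8.44 = 20.3574.

y* = 20.3574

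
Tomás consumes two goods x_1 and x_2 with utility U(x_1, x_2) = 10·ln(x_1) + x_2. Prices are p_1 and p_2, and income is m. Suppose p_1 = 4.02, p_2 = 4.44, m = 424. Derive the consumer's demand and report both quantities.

x_1* = 11.0448, x_2* = 85.4955

MU_x_1 = 10/x_1, MU_x_2 = 1. Tangency: 10/x_1 = p_1/p_2.
So x_1*(p_1,p_2) = 10·p_2/p_1, independent of income; and x_2* = (m − 10·p_2)/p_2.
At the given prices: x_1* = 10·4.44/4.02 = 11.0448, and x_2* = 85.4955.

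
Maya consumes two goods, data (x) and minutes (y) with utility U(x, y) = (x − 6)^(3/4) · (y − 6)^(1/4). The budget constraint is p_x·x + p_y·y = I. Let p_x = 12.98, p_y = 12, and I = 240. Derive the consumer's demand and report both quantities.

x* = 11.2072, y* = 7.8775

Let x' = x−6, y' = y−6. MRS = 3·y'/x' = p_x/p_y.
After buying the subsistence bundle (6, 6), a share 0.75 of the remaining income goes to x: x* = 6 + 0.75·(I − 6p_x − 6p_y)/p_x.
Discretionary income = 240 − 6·12.98 − 6·12 = 90.12; x* = 6 + 0.75·90.12/12.98 = 11.2072; y* = 6 + 0.25·90.12/12 = 7.8775.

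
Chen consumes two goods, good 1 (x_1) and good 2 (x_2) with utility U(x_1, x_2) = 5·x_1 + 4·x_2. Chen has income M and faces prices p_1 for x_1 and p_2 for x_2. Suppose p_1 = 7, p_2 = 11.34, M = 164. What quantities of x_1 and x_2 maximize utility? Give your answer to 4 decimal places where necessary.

x_1* = 23.4286, x_2* = 0

Perfect substitutes: compare marginal utility per dollar. 5/p_1 vs 4/p_2 → 0.7143 vs 0.3527.
x_1 gives more utility per dollar, so spend all income on x_1: x_1* = M/p_1, x_2* = 0.
Numerically: x_1* = 23.4286, x_2* = 0.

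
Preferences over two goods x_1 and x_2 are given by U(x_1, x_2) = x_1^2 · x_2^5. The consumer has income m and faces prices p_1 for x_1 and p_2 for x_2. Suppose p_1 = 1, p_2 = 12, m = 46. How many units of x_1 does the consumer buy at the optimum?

Tangency: MRS = (2/5)·x_2/x_1 = p_1/p_2.
Rearranging, p_2·x_2 = (5/2)·p_1·x_1. Substituting into the budget gives p_1·x_1·(1 + (5/2)) = m.
Demand: x_1*(p_1,p_2,m) = 2/7·m/p_1 and x_2* = 5/7·m/p_2.
At p_1=1, p_2=12, m=46: x_1* = 2/7·46/1 = 13.1429.

x_1* = 13.1429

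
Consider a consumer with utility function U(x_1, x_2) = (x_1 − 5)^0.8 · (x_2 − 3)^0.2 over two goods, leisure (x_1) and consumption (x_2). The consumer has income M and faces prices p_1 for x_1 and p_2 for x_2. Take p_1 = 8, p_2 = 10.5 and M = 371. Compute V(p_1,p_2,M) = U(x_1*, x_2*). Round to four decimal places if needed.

After buying the subsistence bundle (5, 3), a share 0.8 of the remaining income goes to x_1: x_1* = 5 + 0.8·(M − 5p_1 − 3p_2)/p_1.
Discretionary income = 371 − 5·8 − 3·10.5 = 299.5; x_1* = 5 + 0.8·299.5/8 = 34.95; x_2* = 3 + 0.2·299.5/10.5 = 8.7048.
Utility at the optimum: U(34.95, 8.7048) = 21.4964.

V = 21.4964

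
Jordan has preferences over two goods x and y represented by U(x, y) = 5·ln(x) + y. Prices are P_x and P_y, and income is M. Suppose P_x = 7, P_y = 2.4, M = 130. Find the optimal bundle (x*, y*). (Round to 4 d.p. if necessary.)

So x*(P_x,P_y) = 5·P_y/P_x, independent of income; and y* = (M − 5·P_y)/P_y.
At the given prices: x* = 5·2.4/7 = 1.7143, and y* = 49.1667.

x* = 1.7143, y* = 49.1667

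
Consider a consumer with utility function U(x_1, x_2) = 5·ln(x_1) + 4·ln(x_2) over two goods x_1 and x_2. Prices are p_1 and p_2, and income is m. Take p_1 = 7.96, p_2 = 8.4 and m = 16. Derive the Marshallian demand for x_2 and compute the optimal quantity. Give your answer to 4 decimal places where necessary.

MU_x_1/MU_x_2 = (5·x_2)/(4·x_1); tangency sets this equal to p_1/p_2.
So 5·p_2·x_2 = 4·p_1·x_1; combined with the budget, a share 5/9 of income goes to x_1.
Demand: x_1*(p_1,p_2,m) = 5/9·m/p_1 and x_2* = 4/9·m/p_2.
At p_1=7.96, p_2=8.4, m=16: x_2* = 4/9·16/8.4 = 0.8466.

x_2* = 0.8466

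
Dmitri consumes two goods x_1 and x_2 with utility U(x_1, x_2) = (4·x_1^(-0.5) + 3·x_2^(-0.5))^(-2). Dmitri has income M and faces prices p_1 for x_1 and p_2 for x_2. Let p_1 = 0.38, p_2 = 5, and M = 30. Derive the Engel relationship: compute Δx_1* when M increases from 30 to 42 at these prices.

Δx_1* = 10.709

MRS = MU_x_1/MU_x_2 = (4/3)·(x_2/x_1)^(1.5). Set equal to p_1/p_2.
Hence x_2/x_1 = ((3/4)·p_1/p_2)^(1/(1.5)), i.e. raised to the 2/3 power.
Substitute x_2 = (x_2/x_1)·x_1 into the budget: x_1* = M/(p_1 + p_2·(x_2/x_1)).
Numerically x_2/x_1 = 0.14811, so x_1* = 30/(0.38 + 5·0.14811) = 26.7726.
At M' = 42: x_1* = 37.4817. Change: 37.4817 − 26.7726 = 10.709.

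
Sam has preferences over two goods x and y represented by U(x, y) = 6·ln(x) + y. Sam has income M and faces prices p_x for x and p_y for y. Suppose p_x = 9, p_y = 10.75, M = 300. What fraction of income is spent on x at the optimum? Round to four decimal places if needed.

Set MRS = p_x/p_y: (6/x)/1 = p_x/p_y.
So x*(p_x,p_y) = 6·p_y/p_x, independent of income; and y* = (M − 6·p_y)/p_y.
At the given prices: x* = 6·10.75/9 = 7.1667, and y* = 21.907.
Expenditure on x: 9·7.1667 = 64.5; share = 0.215.

share on x = 0.215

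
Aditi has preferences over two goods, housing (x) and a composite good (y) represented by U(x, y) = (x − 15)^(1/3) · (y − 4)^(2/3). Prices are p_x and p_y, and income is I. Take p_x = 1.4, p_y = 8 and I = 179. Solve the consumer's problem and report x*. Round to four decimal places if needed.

x* = 45

MRS = (1/2)·(y−4)/(x−15). Tangency with p_x/p_y gives y−4 = 2·(p_x/p_y)·(x−15).
Substituting into the budget: x* = 15 + 1/3·(I − 15·p_x − 4·p_y)/p_x, and y* = 4 + 2/3·(…)/p_y.
Discretionary income = 179 − 15·1.4 − 4·8 = 126; x* = 15 + 1/3·126/1.4 = 45.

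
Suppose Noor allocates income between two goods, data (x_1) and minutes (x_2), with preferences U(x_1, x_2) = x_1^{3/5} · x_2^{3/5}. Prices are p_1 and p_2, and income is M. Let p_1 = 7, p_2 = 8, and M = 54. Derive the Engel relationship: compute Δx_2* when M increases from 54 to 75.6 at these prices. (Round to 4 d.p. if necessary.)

Δx_2* = 1.35

MU_x_1/MU_x_2 = (0.6·x_2)/(0.6·x_1); tangency sets this equal to p_1/p_2.
So 0.6·p_2·x_2 = 0.6·p_1·x_1; combined with the budget, a share 0.5 of income goes to x_1.
Demand: x_1*(p_1,p_2,M) = 0.5·M/p_1 and x_2* = 0.5·M/p_2.
At p_1=7, p_2=8, M=54: x_2* = 0.5·54/8 = 3.375.
At M' = 75.6: x_2* = 4.725. Change: 4.725 − 3.375 = 1.35.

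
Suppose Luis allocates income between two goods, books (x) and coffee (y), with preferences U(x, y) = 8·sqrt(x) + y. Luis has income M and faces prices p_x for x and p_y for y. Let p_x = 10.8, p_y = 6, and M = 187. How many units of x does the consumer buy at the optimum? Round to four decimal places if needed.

Set MRS = p_x/p_y: 4·x^(−1/2) = p_x/p_y.
Solve: √x = 4·p_y/p_x, so x*(p_x,p_y) = (4·p_y/p_x)², and y* = (M − p_x·x*)/p_y.
Plugging in: x* = (4·6/10.8)² = 4.9383.

x* = 4.9383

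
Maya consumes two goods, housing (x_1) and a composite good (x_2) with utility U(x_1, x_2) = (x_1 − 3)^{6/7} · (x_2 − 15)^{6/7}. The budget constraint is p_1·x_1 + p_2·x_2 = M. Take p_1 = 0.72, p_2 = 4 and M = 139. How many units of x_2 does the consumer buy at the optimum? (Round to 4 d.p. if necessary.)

Discretionary income = 139 − 3·0.72 − 15·4 = 76.84; x_2* = 15 + 0.5·76.84/4 = 24.605.

x_2* = 24.605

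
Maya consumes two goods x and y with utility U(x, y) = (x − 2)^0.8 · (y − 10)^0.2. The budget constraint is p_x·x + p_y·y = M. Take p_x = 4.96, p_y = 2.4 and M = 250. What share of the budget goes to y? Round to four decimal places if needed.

share on y = 0.2689

This is Cobb-Douglas in (x−2, y−10): tangency gives 0.8·p_y·(y−10) = 0.2·p_x·(x−2).
Substituting into the budget: x* = 2 + 0.8·(M − 2·p_x − 10·p_y)/p_x, and y* = 10 + 0.2·(…)/p_y.
Discretionary income = 250 − 2·4.96 − 10·2.4 = 216.08; x* = 2 + 0.8·216.08/4.96 = 36.8516; y* = 10 + 0.2·216.08/2.4 = 28.0067.
Expenditure on y: 2.4·28.0067 = 67.216; share = 0.2689.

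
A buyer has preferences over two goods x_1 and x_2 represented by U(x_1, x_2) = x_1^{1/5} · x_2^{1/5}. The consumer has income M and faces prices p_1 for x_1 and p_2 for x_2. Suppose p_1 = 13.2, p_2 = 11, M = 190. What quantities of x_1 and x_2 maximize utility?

x_1* = 7.197, x_2* = 8.6364

Demand: x_1*(p_1,p_2,M) = 0.5·M/p_1 and x_2* = 0.5·M/p_2.
At p_1=13.2, p_2=11, M=190: x_1* = 0.5·190/13.2 = 7.197, x_2* = 8.6364.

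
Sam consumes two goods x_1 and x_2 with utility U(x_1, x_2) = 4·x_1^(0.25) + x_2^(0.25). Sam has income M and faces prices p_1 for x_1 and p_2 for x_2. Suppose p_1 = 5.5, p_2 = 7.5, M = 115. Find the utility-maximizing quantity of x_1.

x_1* = 18.3088

MU_x_1 ∝ 4·x_1^(-0.75), MU_x_2 ∝ x_2^(-0.75), so MRS = 4·(x_2/x_1)^(0.75) = p_1/p_2.
Hence x_2/x_1 = ((1/4)·p_1/p_2)^(1/(0.75)), i.e. raised to the 4/3 power.
Substitute x_2 = (x_2/x_1)·x_1 into the budget: x_1* = M/(p_1 + p_2·(x_2/x_1)).
Numerically x_2/x_1 = 0.104149, so x_1* = 115/(5.5 + 7.5·0.104149) = 18.3088.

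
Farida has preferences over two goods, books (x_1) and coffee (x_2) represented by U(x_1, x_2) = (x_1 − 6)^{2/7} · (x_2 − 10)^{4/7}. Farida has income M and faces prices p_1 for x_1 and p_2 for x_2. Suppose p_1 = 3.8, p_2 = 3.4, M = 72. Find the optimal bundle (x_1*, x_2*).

x_1* = 7.3333, x_2* = 12.9804

After buying the subsistence bundle (6, 10), a share 1/3 of the remaining income goes to x_1: x_1* = 6 + 1/3·(M − 6p_1 − 10p_2)/p_1.
Discretionary income = 72 − 6·3.8 − 10·3.4 = 15.2; x_1* = 6 + 1/3·15.2/3.8 = 7.3333; x_2* = 10 + 2/3·15.2/3.4 = 12.9804.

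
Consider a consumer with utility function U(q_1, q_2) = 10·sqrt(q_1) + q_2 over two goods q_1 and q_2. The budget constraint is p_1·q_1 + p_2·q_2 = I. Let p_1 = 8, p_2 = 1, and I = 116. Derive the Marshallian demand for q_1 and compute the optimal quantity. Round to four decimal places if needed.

q_1* = 0.3906

Set MRS = p_1/p_2: 5·q_1^(−1/2) = p_1/p_2.
Solve: √q_1 = 5·p_2/p_1, so q_1*(p_1,p_2) = (5·p_2/p_1)², and q_2* = (I − p_1·q_1*)/p_2.
Plugging in: q_1* = (5·1/8)² = 0.3906.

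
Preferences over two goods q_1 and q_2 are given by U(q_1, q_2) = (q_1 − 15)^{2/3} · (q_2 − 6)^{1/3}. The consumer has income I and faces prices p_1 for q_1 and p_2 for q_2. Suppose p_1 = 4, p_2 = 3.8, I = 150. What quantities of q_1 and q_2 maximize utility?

This is Cobb-Douglas in (q_1−15, q_2−6): tangency gives 2/3·p_2·(q_2−6) = 1/3·p_1·(q_1−15).
Substituting into the budget: q_1* = 15 + 2/3·(I − 15·p_1 − 6·p_2)/p_1, and q_2* = 6 + 1/3·(…)/p_2.
Discretionary income = 150 − 15·4 − 6·3.8 = 67.2; q_1* = 15 + 2/3·67.2/4 = 26.2; q_2* = 6 + 1/3·67.2/3.8 = 11.8947.

q_1* = 26.2, q_2* = 11.8947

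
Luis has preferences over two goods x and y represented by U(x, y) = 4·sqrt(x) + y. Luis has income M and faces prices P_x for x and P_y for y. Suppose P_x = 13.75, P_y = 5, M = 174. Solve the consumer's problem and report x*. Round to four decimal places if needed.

Utility is quasi-linear in y; the FOC for x is 2/√x = P_x/P_y.
Solve: √x = 2·P_y/P_x, so x*(P_x,P_y) = (2·P_y/P_x)², and y* = (M − P_x·x*)/P_y.
Plugging in: x* = (2·5/13.75)² = 0.5289.

x* = 0.5289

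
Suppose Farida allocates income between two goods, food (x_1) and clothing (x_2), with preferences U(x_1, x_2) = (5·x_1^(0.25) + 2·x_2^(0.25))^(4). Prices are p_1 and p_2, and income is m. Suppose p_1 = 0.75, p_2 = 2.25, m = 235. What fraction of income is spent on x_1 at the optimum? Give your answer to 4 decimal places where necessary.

share on x_1 = 0.8303

From the CES first-order condition, (5/2)·(x_2/x_1)^(0.75) = p_1/p_2.
Hence x_2/x_1 = ((2/5)·p_1/p_2)^(1/(0.75)), i.e. raised to the 4/3 power.
With the ratio pinned down, the budget gives x_1* = m/(p_1 + p_2·(x_2/x_1)) and x_2* = (x_2/x_1)·x_1*.
Numerically x_2/x_1 = 0.068116, so x_1* = 235/(0.75 + 2.25·0.068116) = 260.1682 and x_2* = 0.068116·260.1682 = 17.7217.
Expenditure on x_1: 0.75·260.1682 = 195.1261; share = 0.8303.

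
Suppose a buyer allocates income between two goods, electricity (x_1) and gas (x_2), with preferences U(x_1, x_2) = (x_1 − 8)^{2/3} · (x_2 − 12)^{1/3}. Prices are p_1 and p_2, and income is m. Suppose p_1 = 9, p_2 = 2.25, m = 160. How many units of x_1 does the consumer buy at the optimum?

This is Cobb-Douglas in (x_1−8, x_2−12): tangency gives 2/3·p_2·(x_2−12) = 1/3·p_1·(x_1−8).
Substituting into the budget: x_1* = 8 + 2/3·(m − 8·p_1 − 12·p_2)/p_1, and x_2* = 12 + 1/3·(…)/p_2.
Discretionary income = 160 − 8·9 − 12·2.25 = 61; x_1* = 8 + 2/3·61/9 = 12.5185.

x_1* = 12.5185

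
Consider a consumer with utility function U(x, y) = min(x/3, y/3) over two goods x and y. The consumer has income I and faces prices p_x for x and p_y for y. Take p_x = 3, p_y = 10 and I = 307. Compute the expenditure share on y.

Leontief preferences: the optimum is at the kink where x/3 = y/3, i.e. y = x.
Budget: p_x·x + p_y·x = I, so (3·p_x + 3·p_y)·x = 3·I.
Demand: x*(p_x,p_y,I) = 3·I/(3·p_x + 3·p_y), y* = 3·I/(3·p_x + 3·p_y).
Here 3·3 + 3·10 = 39, giving x* = 23.6154 and y* = 23.6154.
Expenditure on y: 10·23.6154 = 236.1538; share = 0.7692.

share on y = 0.7692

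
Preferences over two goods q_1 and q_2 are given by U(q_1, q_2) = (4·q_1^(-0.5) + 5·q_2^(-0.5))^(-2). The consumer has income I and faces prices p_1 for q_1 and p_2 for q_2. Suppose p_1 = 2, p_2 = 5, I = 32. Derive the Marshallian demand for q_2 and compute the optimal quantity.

MU_q_1 ∝ 4·q_1^(-1.5), MU_q_2 ∝ 5·q_2^(-1.5), so MRS = (4/5)·(q_2/q_1)^(1.5) = p_1/p_2.
Hence q_2/q_1 = ((5/4)·p_1/p_2)^(1/(1.5)), i.e. raised to the 2/3 power.
Substitute q_2 = (q_2/q_1)·q_1 into the budget: q_1* = I/(p_1 + p_2·(q_2/q_1)).
Numerically q_2/q_1 = 0.629961, so q_1* = 32/(2 + 5·0.629961) = 6.2138 and q_2* = 0.629961·6.2138 = 3.9145.

q_2* = 3.9145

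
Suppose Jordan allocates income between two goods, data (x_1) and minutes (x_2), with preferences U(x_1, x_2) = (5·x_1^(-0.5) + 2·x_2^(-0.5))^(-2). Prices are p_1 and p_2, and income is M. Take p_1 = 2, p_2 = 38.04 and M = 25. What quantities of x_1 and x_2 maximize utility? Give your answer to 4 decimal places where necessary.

x_1* = 5.1038, x_2* = 0.3889

From the CES first-order condition, (5/2)·(x_2/x_1)^(1.5) = p_1/p_2.
Hence x_2/x_1 = ((2/5)·p_1/p_2)^(1/(1.5)), i.e. raised to the 2/3 power.
Substitute x_2 = (x_2/x_1)·x_1 into the budget: x_1* = M/(p_1 + p_2·(x_2/x_1)).
Numerically x_2/x_1 = 0.07619, so x_1* = 25/(2 + 38.04·0.07619) = 5.1038 and x_2* = 0.07619·5.1038 = 0.3889.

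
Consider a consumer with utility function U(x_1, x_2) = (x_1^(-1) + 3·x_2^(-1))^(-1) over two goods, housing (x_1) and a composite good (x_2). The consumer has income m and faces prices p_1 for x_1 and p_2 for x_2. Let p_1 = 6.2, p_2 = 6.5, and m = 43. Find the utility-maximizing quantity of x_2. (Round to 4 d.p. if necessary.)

x_2* = 4.2301

MRS = MU_x_1/MU_x_2 = (1/3)·(x_2/x_1)^(2). Set equal to p_1/p_2.
Solve for the ratio: x_2/x_1 = [3·p_1/p_2]^(0.5).
With the ratio pinned down, the budget gives x_1* = m/(p_1 + p_2·(x_2/x_1)) and x_2* = (x_2/x_1)·x_1*.
Numerically x_2/x_1 = 1.691608, so x_1* = 43/(6.2 + 6.5·1.691608) = 2.5007 and x_2* = 1.691608·2.5007 = 4.2301.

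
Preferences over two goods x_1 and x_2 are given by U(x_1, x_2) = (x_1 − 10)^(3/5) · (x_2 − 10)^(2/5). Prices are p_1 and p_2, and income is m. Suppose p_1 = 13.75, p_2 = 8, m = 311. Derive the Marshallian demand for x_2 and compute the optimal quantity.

x_2* = 14.675

This is Cobb-Douglas in (x_1−10, x_2−10): tangency gives 0.6·p_2·(x_2−10) = 0.4·p_1·(x_1−10).
After buying the subsistence bundle (10, 10), a share 0.6 of the remaining income goes to x_1: x_1* = 10 + 0.6·(m − 10p_1 − 10p_2)/p_1.
Discretionary income = 311 − 10·13.75 − 10·8 = 93.5; x_2* = 10 + 0.4·93.5/8 = 14.675.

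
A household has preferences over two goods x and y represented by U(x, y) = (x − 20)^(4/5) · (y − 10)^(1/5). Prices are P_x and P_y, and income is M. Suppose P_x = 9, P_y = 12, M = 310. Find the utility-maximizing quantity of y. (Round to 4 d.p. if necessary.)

y* = 10.1667

MRS = 4·(y−10)/(x−20). Tangency with P_x/P_y gives y−10 = (1/4)·(P_x/P_y)·(x−20).
After buying the subsistence bundle (20, 10), a share 0.8 of the remaining income goes to x: x* = 20 + 0.8·(M − 20P_x − 10P_y)/P_x.
Discretionary income = 310 − 20·9 − 10·12 = 10; y* = 10 + 0.2·10/12 = 10.1667.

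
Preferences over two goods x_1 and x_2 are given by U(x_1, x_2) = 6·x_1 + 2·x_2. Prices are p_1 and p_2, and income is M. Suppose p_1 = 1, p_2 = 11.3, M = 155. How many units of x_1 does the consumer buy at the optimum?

x_1* = 155

Linear utility — the consumer picks whichever good has higher MU/price: 6/1 = 6 vs 2/11.3 = 0.177.
x_1 gives more utility per dollar, so spend all income on x_1: x_1* = M/p_1, x_2* = 0.
Numerically: x_1* = 155, x_2* = 0.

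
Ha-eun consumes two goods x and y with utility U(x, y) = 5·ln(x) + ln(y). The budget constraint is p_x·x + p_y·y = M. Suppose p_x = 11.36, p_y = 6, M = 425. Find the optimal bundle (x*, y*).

At p_x=11.36, p_y=6, M=425: x* = 5/6·425/11.36 = 31.1766, y* = 11.8056.

x* = 31.1766, y* = 11.8056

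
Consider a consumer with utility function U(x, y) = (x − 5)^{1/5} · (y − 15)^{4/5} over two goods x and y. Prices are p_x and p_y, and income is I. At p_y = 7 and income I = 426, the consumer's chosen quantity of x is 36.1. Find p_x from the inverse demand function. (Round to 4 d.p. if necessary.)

MRS = (1/4)·(y−15)/(x−5). Tangency with p_x/p_y gives y−15 = 4·(p_x/p_y)·(x−5).
Substituting into the budget: x* = 5 + 0.2·(I − 5·p_x − 15·p_y)/p_x, and y* = 15 + 0.8·(…)/p_y.
Set x* = 36.1 in the demand function and solve for p_x: p_x = 2.

p_x = 2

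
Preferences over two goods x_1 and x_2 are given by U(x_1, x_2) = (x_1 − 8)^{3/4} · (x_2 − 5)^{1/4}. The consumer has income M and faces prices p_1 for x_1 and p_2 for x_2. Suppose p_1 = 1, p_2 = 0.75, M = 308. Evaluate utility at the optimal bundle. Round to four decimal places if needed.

MRS = 3·(x_2−5)/(x_1−8). Tangency with p_1/p_2 gives x_2−5 = (1/3)·(p_1/p_2)·(x_1−8).
Substituting into the budget: x_1* = 8 + 0.75·(M − 8·p_1 − 5·p_2)/p_1, and x_2* = 5 + 0.25·(…)/p_2.
Discretionary income = 308 − 8·1 − 5·0.75 = 296.25; x_1* = 8 + 0.75·296.25/1 = 230.1875; x_2* = 5 + 0.25·296.25/0.75 = 103.75.
Utility at the optimum: U(230.1875, 103.75) = 181.4153.

V = 181.4153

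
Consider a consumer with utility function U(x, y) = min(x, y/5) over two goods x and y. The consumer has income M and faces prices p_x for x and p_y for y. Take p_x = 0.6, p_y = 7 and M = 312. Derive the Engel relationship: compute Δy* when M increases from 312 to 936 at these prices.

Demand: x*(p_x,p_y,M) = M/(p_x + 5·p_y), y* = 5·M/(p_x + 5·p_y).
Here 0.6 + 5·7 = 35.6, giving y* = 43.8202.
At M' = 936: y* = 131.4607. Change: 131.4607 − 43.8202 = 87.6404.

Δy* = 87.6404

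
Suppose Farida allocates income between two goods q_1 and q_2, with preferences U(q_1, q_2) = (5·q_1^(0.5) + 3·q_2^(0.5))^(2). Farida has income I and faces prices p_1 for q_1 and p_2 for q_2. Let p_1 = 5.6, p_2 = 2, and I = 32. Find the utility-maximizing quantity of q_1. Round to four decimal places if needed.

MU_q_1 ∝ 5·q_1^(-0.5), MU_q_2 ∝ 3·q_2^(-0.5), so MRS = (5/3)·(q_2/q_1)^(0.5) = p_1/p_2.
Hence q_2/q_1 = ((3/5)·p_1/p_2)^(1/(0.5)), i.e. raised to the 2 power.
With the ratio pinned down, the budget gives q_1* = I/(p_1 + p_2·(q_2/q_1)) and q_2* = (q_2/q_1)·q_1*.
Numerically q_2/q_1 = 2.8224, so q_1* = 32/(5.6 + 2·2.8224) = 2.8458.

q_1* = 2.8458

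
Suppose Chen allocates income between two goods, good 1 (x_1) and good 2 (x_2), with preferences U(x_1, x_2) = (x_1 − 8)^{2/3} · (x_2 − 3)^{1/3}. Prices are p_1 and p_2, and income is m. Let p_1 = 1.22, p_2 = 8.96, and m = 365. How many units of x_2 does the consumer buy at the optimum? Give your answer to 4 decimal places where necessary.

x_2* = 15.2158

Let x_1' = x_1−8, x_2' = x_2−3. MRS = 2·x_2'/x_1' = p_1/p_2.
After buying the subsistence bundle (8, 3), a share 2/3 of the remaining income goes to x_1: x_1* = 8 + 2/3·(m − 8p_1 − 3p_2)/p_1.
Discretionary income = 365 − 8·1.22 − 3·8.96 = 328.36; x_2* = 3 + 1/3·328.36/8.96 = 15.2158.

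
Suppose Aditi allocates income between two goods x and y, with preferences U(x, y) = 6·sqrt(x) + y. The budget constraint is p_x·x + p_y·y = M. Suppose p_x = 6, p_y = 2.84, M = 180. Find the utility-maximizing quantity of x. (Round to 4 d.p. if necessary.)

MU_x = 3/√x, MU_y = 1. Tangency: 3/√x = p_x/p_y.
Thus x* = (3·p_y/p_x)² — independent of M — with the rest of income spent on y.
Plugging in: x* = (3·2.84/6)² = 2.0164.

x* = 2.0164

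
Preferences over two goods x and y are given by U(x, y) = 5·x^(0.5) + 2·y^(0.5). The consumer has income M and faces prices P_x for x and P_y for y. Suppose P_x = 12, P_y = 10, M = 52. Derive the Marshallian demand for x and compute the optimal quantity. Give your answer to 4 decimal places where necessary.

MRS = MU_x/MU_y = (5/2)·(y/x)^(0.5). Set equal to P_x/P_y.
Hence y/x = ((2/5)·P_x/P_y)^(1/(0.5)), i.e. raised to the 2 power.
With the ratio pinned down, the budget gives x* = M/(P_x + P_y·(y/x)) and y* = (y/x)·x*.
Numerically y/x = 0.2304, so x* = 52/(12 + 10·0.2304) = 3.6353.

x* = 3.6353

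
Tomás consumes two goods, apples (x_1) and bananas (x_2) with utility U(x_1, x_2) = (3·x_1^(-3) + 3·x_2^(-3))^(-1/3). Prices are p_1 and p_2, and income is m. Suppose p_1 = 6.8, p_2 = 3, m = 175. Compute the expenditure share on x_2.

share on x_2 = 0.3512

Substitute x_2 = (x_2/x_1)·x_1 into the budget: x_1* = m/(p_1 + p_2·(x_2/x_1)).
Numerically x_2/x_1 = 1.227007, so x_1* = 175/(6.8 + 3·1.227007) = 16.6968 and x_2* = 1.227007·16.6968 = 20.4871.
Expenditure on x_2: 3·20.4871 = 61.4614; share = 0.3512.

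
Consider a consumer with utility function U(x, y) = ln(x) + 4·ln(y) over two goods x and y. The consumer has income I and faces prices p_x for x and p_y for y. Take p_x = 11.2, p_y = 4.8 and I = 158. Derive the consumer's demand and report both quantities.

x* = 2.8214, y* = 26.3333

MU_x/MU_y = (y)/(4·x); tangency sets this equal to p_x/p_y.
Rearranging, p_y·y = 4·p_x·x. Substituting into the budget gives p_x·x·(1 + 4) = I.
Demand: x*(p_x,p_y,I) = 0.2·I/p_x and y* = 0.8·I/p_y.
At p_x=11.2, p_y=4.8, I=158: x* = 0.2·158/11.2 = 2.8214, y* = 26.3333.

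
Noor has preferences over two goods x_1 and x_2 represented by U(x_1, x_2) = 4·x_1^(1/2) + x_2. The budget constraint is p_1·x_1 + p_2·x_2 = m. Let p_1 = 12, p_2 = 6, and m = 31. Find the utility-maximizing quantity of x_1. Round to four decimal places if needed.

x_1* = 1

Utility is quasi-linear in x_2; the FOC for x_1 is 2/√x_1 = p_1/p_2.
Thus x_1* = (2·p_2/p_1)² — independent of m — with the rest of income spent on x_2.
Plugging in: x_1* = (2·6/12)² = 1.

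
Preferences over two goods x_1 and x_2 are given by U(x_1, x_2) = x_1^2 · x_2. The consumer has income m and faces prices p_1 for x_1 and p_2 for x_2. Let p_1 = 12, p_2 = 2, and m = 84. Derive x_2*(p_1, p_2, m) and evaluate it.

MU_x_1/MU_x_2 = (2·x_2)/(x_1); tangency sets this equal to p_1/p_2.
So 2·p_2·x_2 = p_1·x_1; combined with the budget, a share 2/3 of income goes to x_1.
Demand: x_1*(p_1,p_2,m) = 2/3·m/p_1 and x_2* = 1/3·m/p_2.
At p_1=12, p_2=2, m=84: x_2* = 1/3·84/2 = 14.

x_2* = 14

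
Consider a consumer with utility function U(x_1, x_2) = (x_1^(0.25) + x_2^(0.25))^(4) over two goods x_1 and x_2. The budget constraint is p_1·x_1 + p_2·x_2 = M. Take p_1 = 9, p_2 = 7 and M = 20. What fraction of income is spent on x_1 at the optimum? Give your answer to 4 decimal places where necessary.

share on x_1 = 0.4791

MRS = MU_x_1/MU_x_2 = (x_2/x_1)^(0.75). Set equal to p_1/p_2.
Solve for the ratio: x_2/x_1 = [p_1/p_2]^(4/3).
With the ratio pinned down, the budget gives x_1* = M/(p_1 + p_2·(x_2/x_1)) and x_2* = (x_2/x_1)·x_1*.
Numerically x_2/x_1 = 1.39806, so x_1* = 20/(9 + 7·1.39806) = 1.0646 and x_2* = 1.39806·1.0646 = 1.4884.
Expenditure on x_1: 9·1.0646 = 9.5814; share = 0.4791.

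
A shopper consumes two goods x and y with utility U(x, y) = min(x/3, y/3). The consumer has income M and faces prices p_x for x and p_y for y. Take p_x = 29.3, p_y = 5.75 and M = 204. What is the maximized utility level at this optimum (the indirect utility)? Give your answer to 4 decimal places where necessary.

With perfect complements, no substitution: consume in ratio x:y = 3:3.
Budget: p_x·x + p_y·x = M, so (3·p_x + 3·p_y)·x = 3·M.
Demand: x*(p_x,p_y,M) = 3·M/(3·p_x + 3·p_y), y* = 3·M/(3·p_x + 3·p_y).
Here 3·29.3 + 3·5.75 = 105.15, giving x* = 5.8203 and y* = 5.8203.
Utility at the optimum: U(5.8203, 5.8203) = 1.9401.

V = 1.9401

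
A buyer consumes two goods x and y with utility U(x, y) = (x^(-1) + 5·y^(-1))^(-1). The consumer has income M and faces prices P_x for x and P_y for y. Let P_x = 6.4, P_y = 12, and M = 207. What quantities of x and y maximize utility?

x* = 7.9628, y* = 13.0032

Substitute y = (y/x)·x into the budget: x* = M/(P_x + P_y·(y/x)).
Numerically y/x = 1.632993, so x* = 207/(6.4 + 12·1.632993) = 7.9628 and y* = 1.632993·7.9628 = 13.0032.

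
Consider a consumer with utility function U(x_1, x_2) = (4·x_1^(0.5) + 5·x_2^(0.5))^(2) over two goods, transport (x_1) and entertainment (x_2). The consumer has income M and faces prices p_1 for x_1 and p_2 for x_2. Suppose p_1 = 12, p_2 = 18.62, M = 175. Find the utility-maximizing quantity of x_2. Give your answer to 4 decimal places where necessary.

x_2* = 4.7156

Numerically x_2/x_1 = 0.648968, so x_1* = 175/(12 + 18.62·0.648968) = 7.2663 and x_2* = 0.648968·7.2663 = 4.7156.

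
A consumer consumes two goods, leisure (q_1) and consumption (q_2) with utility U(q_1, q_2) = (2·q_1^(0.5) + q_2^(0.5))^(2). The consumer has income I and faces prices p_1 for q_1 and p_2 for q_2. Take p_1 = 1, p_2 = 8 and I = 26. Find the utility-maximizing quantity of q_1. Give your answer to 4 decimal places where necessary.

q_1* = 25.2121

Numerically q_2/q_1 = 0.003906, so q_1* = 26/(1 + 8·0.003906) = 25.2121.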